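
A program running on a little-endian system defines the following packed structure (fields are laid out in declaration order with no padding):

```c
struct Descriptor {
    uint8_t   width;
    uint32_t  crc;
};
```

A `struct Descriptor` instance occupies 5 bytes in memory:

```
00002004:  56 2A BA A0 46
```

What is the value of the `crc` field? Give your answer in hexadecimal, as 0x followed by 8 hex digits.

0x46A0BA2A

`crc` follows `width` (1 byte), so it starts at byte offset 1 and occupies 4 bytes.
Bytes at offsets 1..4: 2A BA A0 46.
In little-endian order the low byte comes first in memory.
Reassemble most-significant byte first: 46 A0 BA 2A → 0x46A0BA2A.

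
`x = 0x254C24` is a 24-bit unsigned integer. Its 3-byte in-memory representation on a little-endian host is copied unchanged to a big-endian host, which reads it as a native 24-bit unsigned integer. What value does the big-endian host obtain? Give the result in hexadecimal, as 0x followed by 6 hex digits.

Stored little-endian, the bytes at ascending addresses are 24 4C 25.
Read back as big-endian, the last byte is least significant, giving 0x244C25.

0x244C25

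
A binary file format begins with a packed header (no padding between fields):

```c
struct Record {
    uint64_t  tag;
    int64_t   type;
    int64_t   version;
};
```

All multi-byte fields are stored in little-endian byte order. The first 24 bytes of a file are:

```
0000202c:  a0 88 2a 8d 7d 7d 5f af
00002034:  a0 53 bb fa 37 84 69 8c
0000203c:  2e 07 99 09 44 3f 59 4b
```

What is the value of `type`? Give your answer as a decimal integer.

-8328980659880373344

`type` follows `tag` (8 bytes), so it starts at byte offset 8 and occupies 8 bytes.
Bytes at offsets 8..15: A0 53 BB FA 37 84 69 8C.
In little-endian order the low byte comes first in memory.
Reassemble most-significant byte first: 8C 69 84 37 FA BB 53 A0 → 0x8C698437FABB53A0.
Top bit is set, so as a signed 64-bit value this is 0x8C698437FABB53A0 − 2^64 = -8328980659880373344.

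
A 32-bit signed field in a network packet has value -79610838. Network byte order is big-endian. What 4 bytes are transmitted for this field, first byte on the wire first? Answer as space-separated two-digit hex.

Two's complement of -79610838 in 32 bits: 79610838 = 0x04BEC3D6; invert → 0xFB413C29; add 1 → 0xFB413C2A.
Split into bytes (most-significant first): FB 41 3C 2A.
Big-endian stores the most-significant byte at the lowest address.
So the memory order matches the most-significant-first order: FB 41 3C 2A.

FB 41 3C 2A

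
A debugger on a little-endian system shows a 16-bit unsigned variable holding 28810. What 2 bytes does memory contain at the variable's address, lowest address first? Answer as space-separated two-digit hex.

28810 in hexadecimal, padded to 16 bits, is 0x708A.
Split into bytes (most-significant first): 70 8A.
In little-endian order the low byte comes first in memory.
So at ascending addresses the bytes are 8A 70.

8A 70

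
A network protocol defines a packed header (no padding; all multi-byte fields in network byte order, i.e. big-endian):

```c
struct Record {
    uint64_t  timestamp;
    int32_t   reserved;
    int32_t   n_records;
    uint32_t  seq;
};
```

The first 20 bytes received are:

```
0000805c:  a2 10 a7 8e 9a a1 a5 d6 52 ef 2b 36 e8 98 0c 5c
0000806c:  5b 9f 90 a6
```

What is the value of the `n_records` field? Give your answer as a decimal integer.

-392688548

`n_records` follows `timestamp` (8 B), `reserved` (4 B), so it starts at offset 8 + 4 = 12 and occupies 4 bytes.
Bytes at offsets 12..15: E8 98 0C 5C.
In big-endian order the high byte comes first in memory.
The bytes are already most-significant first: 0xE8980C5C.
Top bit is set, so as a signed 32-bit value this is 0xE8980C5C − 2^32 = -392688548.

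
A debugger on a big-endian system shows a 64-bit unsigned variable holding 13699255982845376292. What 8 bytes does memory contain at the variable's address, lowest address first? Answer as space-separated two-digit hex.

BE 1D 88 BC 10 A4 B7 24

13699255982845376292 in hexadecimal, padded to 64 bits, is 0xBE1D88BC10A4B724.
Split into bytes (most-significant first): BE 1D 88 BC 10 A4 B7 24.
Big-endian stores the most-significant byte at the lowest address.
So the memory order matches the most-significant-first order: BE 1D 88 BC 10 A4 B7 24.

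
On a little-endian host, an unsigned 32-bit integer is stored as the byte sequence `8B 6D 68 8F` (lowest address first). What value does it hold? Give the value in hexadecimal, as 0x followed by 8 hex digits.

In little-endian order the low byte comes first in memory.
Reassemble most-significant byte first: 8F 68 6D 8B → 0x8F686D8B.

0x8F686D8B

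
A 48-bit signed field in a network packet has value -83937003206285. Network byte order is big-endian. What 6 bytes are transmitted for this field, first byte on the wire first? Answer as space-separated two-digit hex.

Two's complement of -83937003206285 in 48 bits: 83937003206285 = 0x4C571B42768D; invert → 0xB3A8E4BD8972; add 1 → 0xB3A8E4BD8973.
Split into bytes (most-significant first): B3 A8 E4 BD 89 73.
Big-endian stores the most-significant byte at the lowest address.
So the memory order matches the most-significant-first order: B3 A8 E4 BD 89 73.

B3 A8 E4 BD 89 73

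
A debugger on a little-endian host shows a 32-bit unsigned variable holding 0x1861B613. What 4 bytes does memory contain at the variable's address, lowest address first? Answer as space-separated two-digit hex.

13 B6 61 18

Split into bytes (most-significant first): 18 61 B6 13.
In little-endian order the low byte comes first in memory.
So at ascending addresses the bytes are 13 B6 61 18.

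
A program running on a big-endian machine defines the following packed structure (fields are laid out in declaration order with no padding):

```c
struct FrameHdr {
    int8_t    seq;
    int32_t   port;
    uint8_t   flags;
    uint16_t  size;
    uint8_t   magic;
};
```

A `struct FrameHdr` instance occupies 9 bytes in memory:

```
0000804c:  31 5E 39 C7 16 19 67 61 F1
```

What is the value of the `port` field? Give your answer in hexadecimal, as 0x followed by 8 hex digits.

`port` follows `seq` (1 byte), so it starts at byte offset 1 and occupies 4 bytes.
Bytes at offsets 1..4: 5E 39 C7 16.
Big-endian stores the most-significant byte at the lowest address.
The bytes are already most-significant first: 0x5E39C716.

0x5E39C716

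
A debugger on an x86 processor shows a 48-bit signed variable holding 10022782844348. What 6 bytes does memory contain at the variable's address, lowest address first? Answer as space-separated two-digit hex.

BC 3D 69 9C 1D 09

10022782844348 in hexadecimal, padded to 48 bits, is 0x091D9C693DBC.
Split into bytes (most-significant first): 09 1D 9C 69 3D BC.
Little-endian: lowest address holds the least-significant byte.
So at ascending addresses the bytes are BC 3D 69 9C 1D 09.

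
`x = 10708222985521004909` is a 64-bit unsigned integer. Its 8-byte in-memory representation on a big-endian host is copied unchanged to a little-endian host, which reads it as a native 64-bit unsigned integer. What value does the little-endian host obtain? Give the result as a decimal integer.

10708222985521004909 in 64-bit hexadecimal is 0x949B40121BA7016D.
Stored big-endian, the bytes at ascending addresses are 94 9B 40 12 1B A7 01 6D.
Read back as little-endian, the first byte is least significant, giving 0x6D01A71B12409B94.
0x6D01A71B12409B94 = 7854742959823035284.

7854742959823035284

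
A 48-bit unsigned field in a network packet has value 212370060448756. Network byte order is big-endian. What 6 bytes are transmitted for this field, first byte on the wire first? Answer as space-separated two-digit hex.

C1 26 42 03 93 F4

212370060448756 in hexadecimal, padded to 48 bits, is 0xC126420393F4.
Split into bytes (most-significant first): C1 26 42 03 93 F4.
Big-endian: lowest address holds the most-significant byte.
So the memory order matches the most-significant-first order: C1 26 42 03 93 F4.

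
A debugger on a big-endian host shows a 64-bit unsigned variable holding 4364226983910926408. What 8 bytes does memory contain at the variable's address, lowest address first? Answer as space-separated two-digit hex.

3C 90 D9 51 B7 2F 68 48

4364226983910926408 in hexadecimal, padded to 64 bits, is 0x3C90D951B72F6848.
Split into bytes (most-significant first): 3C 90 D9 51 B7 2F 68 48.
In big-endian order the high byte comes first in memory.
So the memory order matches the most-significant-first order: 3C 90 D9 51 B7 2F 68 48.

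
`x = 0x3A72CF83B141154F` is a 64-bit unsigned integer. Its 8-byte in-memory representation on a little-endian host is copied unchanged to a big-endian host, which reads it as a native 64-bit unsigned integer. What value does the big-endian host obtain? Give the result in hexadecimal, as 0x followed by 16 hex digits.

Stored little-endian, the bytes at ascending addresses are 4F 15 41 B1 83 CF 72 3A.
Read back as big-endian, the last byte is least significant, giving 0x4F1541B183CF723A.

0x4F1541B183CF723A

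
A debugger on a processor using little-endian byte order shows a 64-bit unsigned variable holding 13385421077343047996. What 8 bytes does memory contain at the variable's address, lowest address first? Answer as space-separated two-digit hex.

3C 11 0F 04 8D 91 C2 B9

13385421077343047996 in hexadecimal, padded to 64 bits, is 0xB9C2918D040F113C.
Split into bytes (most-significant first): B9 C2 91 8D 04 0F 11 3C.
Little-endian: lowest address holds the least-significant byte.
So at ascending addresses the bytes are 3C 11 0F 04 8D 91 C2 B9.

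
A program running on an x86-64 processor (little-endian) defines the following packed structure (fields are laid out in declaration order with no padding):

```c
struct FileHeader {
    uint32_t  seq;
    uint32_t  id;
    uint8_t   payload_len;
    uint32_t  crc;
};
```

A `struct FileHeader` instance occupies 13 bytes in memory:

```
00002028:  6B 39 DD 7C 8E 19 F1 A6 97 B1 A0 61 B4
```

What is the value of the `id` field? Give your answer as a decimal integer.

`id` follows `seq` (4 bytes), so it starts at byte offset 4 and occupies 4 bytes.
Bytes at offsets 4..7: 8E 19 F1 A6.
Little-endian stores the least-significant byte at the lowest address.
Reassemble most-significant byte first: A6 F1 19 8E → 0xA6F1198E.
0xA6F1198E = 2800818574.

2800818574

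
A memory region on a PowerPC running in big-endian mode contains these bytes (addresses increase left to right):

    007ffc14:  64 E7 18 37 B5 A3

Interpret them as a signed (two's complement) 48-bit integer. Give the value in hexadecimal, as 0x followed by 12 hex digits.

Big-endian stores the most-significant byte at the lowest address.
The bytes are already most-significant first: 0x64E71837B5A3.

0x64E71837B5A3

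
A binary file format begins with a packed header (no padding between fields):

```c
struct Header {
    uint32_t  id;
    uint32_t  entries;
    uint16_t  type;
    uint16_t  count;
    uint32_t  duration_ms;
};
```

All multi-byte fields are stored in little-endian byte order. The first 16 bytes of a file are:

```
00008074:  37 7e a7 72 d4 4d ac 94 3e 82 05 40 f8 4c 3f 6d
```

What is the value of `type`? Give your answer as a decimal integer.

`type` follows `id` (4 B), `entries` (4 B), so it starts at offset 4 + 4 = 8 and occupies 2 bytes.
Bytes at offsets 8..9: 3E 82.
Little-endian stores the least-significant byte at the lowest address.
Reassemble most-significant byte first: 82 3E → 0x823E.
0x823E = 33342.

33342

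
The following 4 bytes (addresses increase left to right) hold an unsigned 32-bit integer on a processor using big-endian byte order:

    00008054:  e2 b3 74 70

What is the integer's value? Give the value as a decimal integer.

Big-endian stores the most-significant byte at the lowest address.
The bytes are already most-significant first: 0xE2B37470.
0xE2B37470 = 3803411568.

3803411568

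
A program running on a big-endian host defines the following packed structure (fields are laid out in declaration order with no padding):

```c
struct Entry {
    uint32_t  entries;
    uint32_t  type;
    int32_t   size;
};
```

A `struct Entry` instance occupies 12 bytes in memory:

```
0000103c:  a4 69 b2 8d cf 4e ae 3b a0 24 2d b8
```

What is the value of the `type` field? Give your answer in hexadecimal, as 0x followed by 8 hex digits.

0xCF4EAE3B

`type` follows `entries` (4 bytes), so it starts at byte offset 4 and occupies 4 bytes.
Bytes at offsets 4..7: CF 4E AE 3B.
Big-endian: lowest address holds the most-significant byte.
The bytes are already most-significant first: 0xCF4EAE3B.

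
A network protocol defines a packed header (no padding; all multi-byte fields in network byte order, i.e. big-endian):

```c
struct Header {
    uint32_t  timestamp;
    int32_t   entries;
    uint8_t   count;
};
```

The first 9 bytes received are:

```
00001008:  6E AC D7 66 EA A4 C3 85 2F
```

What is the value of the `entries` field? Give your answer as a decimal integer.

-358300795

`entries` follows `timestamp` (4 bytes), so it starts at byte offset 4 and occupies 4 bytes.
Bytes at offsets 4..7: EA A4 C3 85.
Big-endian: lowest address holds the most-significant byte.
The bytes are already most-significant first: 0xEAA4C385.
Top bit is set, so as a signed 32-bit value this is 0xEAA4C385 − 2^32 = -358300795.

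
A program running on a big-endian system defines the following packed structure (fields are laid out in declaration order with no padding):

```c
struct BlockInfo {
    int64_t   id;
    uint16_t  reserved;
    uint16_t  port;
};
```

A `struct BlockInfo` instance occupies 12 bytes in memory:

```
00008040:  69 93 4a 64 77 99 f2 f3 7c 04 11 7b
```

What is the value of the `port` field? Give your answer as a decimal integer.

4475

`port` follows `id` (8 B), `reserved` (2 B), so it starts at offset 8 + 2 = 10 and occupies 2 bytes.
Bytes at offsets 10..11: 11 7B.
Big-endian stores the most-significant byte at the lowest address.
The bytes are already most-significant first: 0x117B.
0x117B = 4475.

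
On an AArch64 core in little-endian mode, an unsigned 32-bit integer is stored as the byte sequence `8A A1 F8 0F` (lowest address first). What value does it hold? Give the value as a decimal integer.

Little-endian: lowest address holds the least-significant byte.
Reassemble most-significant byte first: 0F F8 A1 8A → 0x0FF8A18A.
0x0FF8A18A = 267952522.

267952522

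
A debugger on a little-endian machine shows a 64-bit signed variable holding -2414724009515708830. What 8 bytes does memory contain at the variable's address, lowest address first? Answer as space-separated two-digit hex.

62 8E 35 9E 4E 2D 7D DE

Two's complement of -2414724009515708830 in 64 bits: 2414724009515708830 = 0x2182D2B161CA719E; invert → 0xDE7D2D4E9E358E61; add 1 → 0xDE7D2D4E9E358E62.
Split into bytes (most-significant first): DE 7D 2D 4E 9E 35 8E 62.
In little-endian order the low byte comes first in memory.
So at ascending addresses the bytes are 62 8E 35 9E 4E 2D 7D DE.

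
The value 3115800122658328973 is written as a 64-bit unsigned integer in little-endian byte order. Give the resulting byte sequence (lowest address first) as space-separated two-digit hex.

3115800122658328973 in hexadecimal, padded to 64 bits, is 0x2B3D8BB40E2B118D.
Split into bytes (most-significant first): 2B 3D 8B B4 0E 2B 11 8D.
Little-endian: lowest address holds the least-significant byte.
So at ascending addresses the bytes are 8D 11 2B 0E B4 8B 3D 2B.

8D 11 2B 0E B4 8B 3D 2B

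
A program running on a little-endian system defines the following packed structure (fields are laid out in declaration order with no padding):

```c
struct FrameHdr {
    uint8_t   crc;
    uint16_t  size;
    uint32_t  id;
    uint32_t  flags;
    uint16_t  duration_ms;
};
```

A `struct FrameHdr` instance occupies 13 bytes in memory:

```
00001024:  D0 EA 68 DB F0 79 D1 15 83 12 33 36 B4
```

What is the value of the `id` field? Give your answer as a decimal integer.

3514429659

`id` follows `crc` (1 B), `size` (2 B), so it starts at offset 1 + 2 = 3 and occupies 4 bytes.
Bytes at offsets 3..6: DB F0 79 D1.
Little-endian: lowest address holds the least-significant byte.
Reassemble most-significant byte first: D1 79 F0 DB → 0xD179F0DB.
0xD179F0DB = 3514429659.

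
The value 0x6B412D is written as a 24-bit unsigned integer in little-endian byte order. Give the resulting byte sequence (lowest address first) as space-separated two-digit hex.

2D 41 6B

Split into bytes (most-significant first): 6B 41 2D.
In little-endian order the low byte comes first in memory.
So at ascending addresses the bytes are 2D 41 6B.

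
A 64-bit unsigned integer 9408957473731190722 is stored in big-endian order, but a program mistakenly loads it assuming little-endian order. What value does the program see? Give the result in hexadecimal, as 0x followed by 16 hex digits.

9408957473731190722 in 64-bit hexadecimal is 0x829354F8B8811FC2.
Stored big-endian, the bytes at ascending addresses are 82 93 54 F8 B8 81 1F C2.
Read back as little-endian, the first byte is least significant, giving 0xC21F81B8F8549382.

0xC21F81B8F8549382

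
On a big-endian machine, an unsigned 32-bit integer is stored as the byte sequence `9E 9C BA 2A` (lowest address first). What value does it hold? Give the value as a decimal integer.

Big-endian stores the most-significant byte at the lowest address.
The bytes are already most-significant first: 0x9E9CBA2A.
0x9E9CBA2A = 2661071402.

2661071402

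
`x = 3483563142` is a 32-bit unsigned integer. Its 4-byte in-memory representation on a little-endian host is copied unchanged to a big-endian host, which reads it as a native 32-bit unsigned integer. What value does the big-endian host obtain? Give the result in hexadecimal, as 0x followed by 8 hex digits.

0x86F4A2CF

3483563142 in 32-bit hexadecimal is 0xCFA2F486.
Stored little-endian, the bytes at ascending addresses are 86 F4 A2 CF.
Read back as big-endian, the last byte is least significant, giving 0x86F4A2CF.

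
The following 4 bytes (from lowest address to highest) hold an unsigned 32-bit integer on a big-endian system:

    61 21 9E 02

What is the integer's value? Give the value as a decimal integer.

1629593090

In big-endian order the high byte comes first in memory.
The bytes are already most-significant first: 0x61219E02.
0x61219E02 = 1629593090.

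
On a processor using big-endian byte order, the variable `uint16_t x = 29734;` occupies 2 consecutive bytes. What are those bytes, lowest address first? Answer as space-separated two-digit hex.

29734 in hexadecimal, padded to 16 bits, is 0x7426.
Split into bytes (most-significant first): 74 26.
Big-endian: lowest address holds the most-significant byte.
So the memory order matches the most-significant-first order: 74 26.

74 26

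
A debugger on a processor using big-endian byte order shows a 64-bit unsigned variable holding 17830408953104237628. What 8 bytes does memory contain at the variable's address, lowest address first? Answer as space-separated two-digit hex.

F7 72 56 79 29 B9 04 3C

17830408953104237628 in hexadecimal, padded to 64 bits, is 0xF772567929B9043C.
Split into bytes (most-significant first): F7 72 56 79 29 B9 04 3C.
In big-endian order the high byte comes first in memory.
So the memory order matches the most-significant-first order: F7 72 56 79 29 B9 04 3C.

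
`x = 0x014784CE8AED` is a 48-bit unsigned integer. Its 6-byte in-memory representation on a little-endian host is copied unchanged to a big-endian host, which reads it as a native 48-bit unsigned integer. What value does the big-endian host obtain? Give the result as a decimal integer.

Stored little-endian, the bytes at ascending addresses are ED 8A CE 84 47 01.
Read back as big-endian, the last byte is least significant, giving 0xED8ACE844701.
0xED8ACE844701 = 261180426045185.

261180426045185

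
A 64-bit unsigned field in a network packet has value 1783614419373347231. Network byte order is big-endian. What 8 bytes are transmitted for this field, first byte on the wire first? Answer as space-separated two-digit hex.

18 C0 AB DD 4B 03 51 9F

1783614419373347231 in hexadecimal, padded to 64 bits, is 0x18C0ABDD4B03519F.
Split into bytes (most-significant first): 18 C0 AB DD 4B 03 51 9F.
Big-endian: lowest address holds the most-significant byte.
So the memory order matches the most-significant-first order: 18 C0 AB DD 4B 03 51 9F.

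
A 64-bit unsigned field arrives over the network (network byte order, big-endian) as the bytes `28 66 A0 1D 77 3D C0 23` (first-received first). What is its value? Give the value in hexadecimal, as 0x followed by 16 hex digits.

Big-endian: lowest address holds the most-significant byte.
The bytes are already most-significant first: 0x2866A01D773DC023.

0x2866A01D773DC023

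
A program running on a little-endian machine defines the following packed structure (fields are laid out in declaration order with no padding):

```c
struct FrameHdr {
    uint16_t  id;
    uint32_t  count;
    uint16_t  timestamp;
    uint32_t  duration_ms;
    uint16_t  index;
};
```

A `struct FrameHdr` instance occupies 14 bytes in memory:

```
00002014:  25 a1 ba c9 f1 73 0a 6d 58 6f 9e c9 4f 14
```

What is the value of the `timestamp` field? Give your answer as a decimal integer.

`timestamp` follows `id` (2 B), `count` (4 B), so it starts at offset 2 + 4 = 6 and occupies 2 bytes.
Bytes at offsets 6..7: 0A 6D.
Little-endian: lowest address holds the least-significant byte.
Reassemble most-significant byte first: 6D 0A → 0x6D0A.
0x6D0A = 27914.

27914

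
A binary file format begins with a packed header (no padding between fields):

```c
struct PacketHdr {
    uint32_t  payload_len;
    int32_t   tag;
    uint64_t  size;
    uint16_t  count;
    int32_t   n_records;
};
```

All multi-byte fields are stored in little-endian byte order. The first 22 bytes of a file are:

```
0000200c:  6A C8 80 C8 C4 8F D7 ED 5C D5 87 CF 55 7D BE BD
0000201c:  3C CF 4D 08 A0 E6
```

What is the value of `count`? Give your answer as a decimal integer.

`count` follows `payload_len` (4 B), `tag` (4 B), `size` (8 B), so it starts at offset 4 + 4 + 8 = 16 and occupies 2 bytes.
Bytes at offsets 16..17: 3C CF.
Little-endian stores the least-significant byte at the lowest address.
Reassemble most-significant byte first: CF 3C → 0xCF3C.
0xCF3C = 53052.

53052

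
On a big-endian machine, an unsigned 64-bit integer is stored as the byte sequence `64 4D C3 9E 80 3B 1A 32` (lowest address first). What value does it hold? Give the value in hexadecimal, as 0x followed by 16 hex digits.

In big-endian order the high byte comes first in memory.
The bytes are already most-significant first: 0x644DC39E803B1A32.

0x644DC39E803B1A32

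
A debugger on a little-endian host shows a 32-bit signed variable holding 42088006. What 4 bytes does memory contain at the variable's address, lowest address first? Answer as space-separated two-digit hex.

42088006 in hexadecimal, padded to 32 bits, is 0x02823646.
Split into bytes (most-significant first): 02 82 36 46.
Little-endian stores the least-significant byte at the lowest address.
So at ascending addresses the bytes are 46 36 82 02.

46 36 82 02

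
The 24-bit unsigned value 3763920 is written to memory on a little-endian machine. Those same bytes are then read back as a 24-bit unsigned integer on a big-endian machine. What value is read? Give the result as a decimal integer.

13659705

3763920 in 24-bit hexadecimal is 0x396ED0.
Stored little-endian, the bytes at ascending addresses are D0 6E 39.
Read back as big-endian, the last byte is least significant, giving 0xD06E39.
0xD06E39 = 13659705.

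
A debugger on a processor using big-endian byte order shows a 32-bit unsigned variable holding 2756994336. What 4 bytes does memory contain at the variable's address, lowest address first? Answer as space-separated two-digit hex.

A4 54 65 20

2756994336 in hexadecimal, padded to 32 bits, is 0xA4546520.
Split into bytes (most-significant first): A4 54 65 20.
Big-endian stores the most-significant byte at the lowest address.
So the memory order matches the most-significant-first order: A4 54 65 20.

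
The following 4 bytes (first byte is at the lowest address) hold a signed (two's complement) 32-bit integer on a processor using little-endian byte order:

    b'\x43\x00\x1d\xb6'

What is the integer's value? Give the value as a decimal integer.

Little-endian stores the least-significant byte at the lowest address.
Reassemble most-significant byte first: B6 1D 00 43 → 0xB61D0043.
Top bit is set, so as a signed 32-bit value this is 0xB61D0043 − 2^32 = -1239613373.

-1239613373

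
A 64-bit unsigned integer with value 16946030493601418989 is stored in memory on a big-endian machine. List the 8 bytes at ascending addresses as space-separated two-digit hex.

16946030493601418989 in hexadecimal, padded to 64 bits, is 0xEB2C64F3340CCEED.
Split into bytes (most-significant first): EB 2C 64 F3 34 0C CE ED.
Big-endian: lowest address holds the most-significant byte.
So the memory order matches the most-significant-first order: EB 2C 64 F3 34 0C CE ED.

EB 2C 64 F3 34 0C CE ED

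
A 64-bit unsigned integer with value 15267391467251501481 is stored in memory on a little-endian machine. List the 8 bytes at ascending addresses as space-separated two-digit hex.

15267391467251501481 in hexadecimal, padded to 64 bits, is 0xD3E0ABA63C5B09A9.
Split into bytes (most-significant first): D3 E0 AB A6 3C 5B 09 A9.
In little-endian order the low byte comes first in memory.
So at ascending addresses the bytes are A9 09 5B 3C A6 AB E0 D3.

A9 09 5B 3C A6 AB E0 D3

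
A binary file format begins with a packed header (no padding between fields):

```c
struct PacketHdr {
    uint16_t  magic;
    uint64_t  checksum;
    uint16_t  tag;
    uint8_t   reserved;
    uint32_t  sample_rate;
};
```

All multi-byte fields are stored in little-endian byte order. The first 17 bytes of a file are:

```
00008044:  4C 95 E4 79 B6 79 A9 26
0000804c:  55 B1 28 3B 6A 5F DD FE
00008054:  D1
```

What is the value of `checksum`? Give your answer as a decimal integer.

12778162027066980836

`checksum` follows `magic` (2 bytes), so it starts at byte offset 2 and occupies 8 bytes.
Bytes at offsets 2..9: E4 79 B6 79 A9 26 55 B1.
Little-endian stores the least-significant byte at the lowest address.
Reassemble most-significant byte first: B1 55 26 A9 79 B6 79 E4 → 0xB15526A979B679E4.
0xB15526A979B679E4 = 12778162027066980836.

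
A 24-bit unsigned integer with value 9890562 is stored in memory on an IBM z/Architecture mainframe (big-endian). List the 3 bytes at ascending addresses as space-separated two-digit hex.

9890562 in hexadecimal, padded to 24 bits, is 0x96EB02.
Split into bytes (most-significant first): 96 EB 02.
Big-endian stores the most-significant byte at the lowest address.
So the memory order matches the most-significant-first order: 96 EB 02.

96 EB 02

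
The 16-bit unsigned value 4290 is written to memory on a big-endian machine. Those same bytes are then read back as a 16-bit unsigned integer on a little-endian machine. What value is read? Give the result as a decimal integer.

49680

4290 in 16-bit hexadecimal is 0x10C2.
Stored big-endian, the bytes at ascending addresses are 10 C2.
Read back as little-endian, the first byte is least significant, giving 0xC210.
0xC210 = 49680.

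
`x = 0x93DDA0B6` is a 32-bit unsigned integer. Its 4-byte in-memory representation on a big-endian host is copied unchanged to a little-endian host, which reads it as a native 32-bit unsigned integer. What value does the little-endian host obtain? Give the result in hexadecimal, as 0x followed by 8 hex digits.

0xB6A0DD93

Stored big-endian, the bytes at ascending addresses are 93 DD A0 B6.
Read back as little-endian, the first byte is least significant, giving 0xB6A0DD93.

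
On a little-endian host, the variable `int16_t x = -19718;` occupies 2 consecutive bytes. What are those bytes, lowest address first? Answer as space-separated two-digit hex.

Two's complement of -19718 in 16 bits: 19718 = 0x4D06; invert → 0xB2F9; add 1 → 0xB2FA.
Split into bytes (most-significant first): B2 FA.
In little-endian order the low byte comes first in memory.
So at ascending addresses the bytes are FA B2.

FA B2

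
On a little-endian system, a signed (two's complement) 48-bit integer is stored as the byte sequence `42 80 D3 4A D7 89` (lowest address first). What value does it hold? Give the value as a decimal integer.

-129917210361790

In little-endian order the low byte comes first in memory.
Reassemble most-significant byte first: 89 D7 4A D3 80 42 → 0x89D74AD38042.
Top bit is set, so as a signed 48-bit value this is 0x89D74AD38042 − 2^48 = -129917210361790.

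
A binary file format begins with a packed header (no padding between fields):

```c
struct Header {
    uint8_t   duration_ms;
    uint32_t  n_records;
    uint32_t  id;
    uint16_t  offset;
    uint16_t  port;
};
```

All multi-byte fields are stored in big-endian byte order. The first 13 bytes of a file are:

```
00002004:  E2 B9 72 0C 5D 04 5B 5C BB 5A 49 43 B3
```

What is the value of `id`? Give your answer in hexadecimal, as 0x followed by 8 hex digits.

`id` follows `duration_ms` (1 B), `n_records` (4 B), so it starts at offset 1 + 4 = 5 and occupies 4 bytes.
Bytes at offsets 5..8: 04 5B 5C BB.
Big-endian: lowest address holds the most-significant byte.
The bytes are already most-significant first: 0x045B5CBB.

0x045B5CBB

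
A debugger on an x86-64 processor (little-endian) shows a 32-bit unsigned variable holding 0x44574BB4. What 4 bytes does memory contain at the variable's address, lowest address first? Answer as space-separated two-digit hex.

B4 4B 57 44

Split into bytes (most-significant first): 44 57 4B B4.
Little-endian: lowest address holds the least-significant byte.
So at ascending addresses the bytes are B4 4B 57 44.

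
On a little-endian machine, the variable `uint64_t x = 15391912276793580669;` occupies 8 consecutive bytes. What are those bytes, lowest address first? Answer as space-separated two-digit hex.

7D 5C 41 78 AA 0E 9B D5

15391912276793580669 in hexadecimal, padded to 64 bits, is 0xD59B0EAA78415C7D.
Split into bytes (most-significant first): D5 9B 0E AA 78 41 5C 7D.
Little-endian: lowest address holds the least-significant byte.
So at ascending addresses the bytes are 7D 5C 41 78 AA 0E 9B D5.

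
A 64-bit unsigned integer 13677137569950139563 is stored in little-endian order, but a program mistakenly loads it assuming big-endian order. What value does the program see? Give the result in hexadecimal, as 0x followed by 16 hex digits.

13677137569950139563 in 64-bit hexadecimal is 0xBDCEF427C10704AB.
Stored little-endian, the bytes at ascending addresses are AB 04 07 C1 27 F4 CE BD.
Read back as big-endian, the last byte is least significant, giving 0xAB0407C127F4CEBD.

0xAB0407C127F4CEBD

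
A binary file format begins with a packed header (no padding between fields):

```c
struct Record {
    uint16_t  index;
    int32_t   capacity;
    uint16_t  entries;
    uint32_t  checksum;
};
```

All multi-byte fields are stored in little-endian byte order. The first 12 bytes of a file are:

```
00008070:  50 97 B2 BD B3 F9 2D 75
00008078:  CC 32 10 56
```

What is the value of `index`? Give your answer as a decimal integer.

38736

`index` is the first field, at byte offset 0, occupying 2 bytes.
Bytes at offsets 0..1: 50 97.
In little-endian order the low byte comes first in memory.
Reassemble most-significant byte first: 97 50 → 0x9750.
0x9750 = 38736.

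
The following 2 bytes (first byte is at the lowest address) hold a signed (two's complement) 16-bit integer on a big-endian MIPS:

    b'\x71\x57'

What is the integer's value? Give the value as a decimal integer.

29015

In big-endian order the high byte comes first in memory.
The bytes are already most-significant first: 0x7157.
0x7157 = 29015.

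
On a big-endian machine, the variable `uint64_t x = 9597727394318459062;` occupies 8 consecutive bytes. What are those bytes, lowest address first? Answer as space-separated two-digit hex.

9597727394318459062 in hexadecimal, padded to 64 bits, is 0x8531FA36D56320B6.
Split into bytes (most-significant first): 85 31 FA 36 D5 63 20 B6.
Big-endian: lowest address holds the most-significant byte.
So the memory order matches the most-significant-first order: 85 31 FA 36 D5 63 20 B6.

85 31 FA 36 D5 63 20 B6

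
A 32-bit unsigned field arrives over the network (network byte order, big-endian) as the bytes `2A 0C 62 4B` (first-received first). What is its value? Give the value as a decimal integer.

Big-endian stores the most-significant byte at the lowest address.
The bytes are already most-significant first: 0x2A0C624B.
0x2A0C624B = 705454667.

705454667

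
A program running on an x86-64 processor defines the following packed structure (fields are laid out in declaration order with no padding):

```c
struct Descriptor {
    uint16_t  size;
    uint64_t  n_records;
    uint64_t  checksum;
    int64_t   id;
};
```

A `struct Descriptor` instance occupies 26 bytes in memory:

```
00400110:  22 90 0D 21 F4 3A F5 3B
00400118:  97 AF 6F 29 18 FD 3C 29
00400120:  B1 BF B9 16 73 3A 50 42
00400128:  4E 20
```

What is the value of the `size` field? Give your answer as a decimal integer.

36898

`size` is the first field, at byte offset 0, occupying 2 bytes.
Bytes at offsets 0..1: 22 90.
In little-endian order the low byte comes first in memory.
Reassemble most-significant byte first: 90 22 → 0x9022.
0x9022 = 36898.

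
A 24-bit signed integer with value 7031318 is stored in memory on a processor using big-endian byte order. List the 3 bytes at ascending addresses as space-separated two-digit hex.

7031318 in hexadecimal, padded to 24 bits, is 0x6B4A16.
Split into bytes (most-significant first): 6B 4A 16.
Big-endian stores the most-significant byte at the lowest address.
So the memory order matches the most-significant-first order: 6B 4A 16.

6B 4A 16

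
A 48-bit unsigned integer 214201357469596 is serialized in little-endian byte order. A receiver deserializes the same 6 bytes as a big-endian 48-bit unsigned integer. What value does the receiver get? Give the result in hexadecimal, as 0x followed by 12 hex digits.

214201357469596 in 48-bit hexadecimal is 0xC2D0A3D2879C.
Stored little-endian, the bytes at ascending addresses are 9C 87 D2 A3 D0 C2.
Read back as big-endian, the last byte is least significant, giving 0x9C87D2A3D0C2.

0x9C87D2A3D0C2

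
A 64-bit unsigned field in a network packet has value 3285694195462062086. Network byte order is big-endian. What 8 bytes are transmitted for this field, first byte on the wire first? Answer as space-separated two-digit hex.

2D 99 21 76 61 14 40 06

3285694195462062086 in hexadecimal, padded to 64 bits, is 0x2D99217661144006.
Split into bytes (most-significant first): 2D 99 21 76 61 14 40 06.
Big-endian stores the most-significant byte at the lowest address.
So the memory order matches the most-significant-first order: 2D 99 21 76 61 14 40 06.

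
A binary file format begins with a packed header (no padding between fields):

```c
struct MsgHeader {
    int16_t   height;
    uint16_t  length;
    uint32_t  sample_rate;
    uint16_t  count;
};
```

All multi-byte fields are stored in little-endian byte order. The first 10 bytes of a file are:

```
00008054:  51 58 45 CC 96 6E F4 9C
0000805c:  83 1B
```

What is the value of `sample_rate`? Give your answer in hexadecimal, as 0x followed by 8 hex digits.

0x9CF46E96

`sample_rate` follows `height` (2 B), `length` (2 B), so it starts at offset 2 + 2 = 4 and occupies 4 bytes.
Bytes at offsets 4..7: 96 6E F4 9C.
In little-endian order the low byte comes first in memory.
Reassemble most-significant byte first: 9C F4 6E 96 → 0x9CF46E96.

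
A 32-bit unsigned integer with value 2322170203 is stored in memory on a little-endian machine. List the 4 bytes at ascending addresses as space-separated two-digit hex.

5B 81 69 8A

2322170203 in hexadecimal, padded to 32 bits, is 0x8A69815B.
Split into bytes (most-significant first): 8A 69 81 5B.
Little-endian stores the least-significant byte at the lowest address.
So at ascending addresses the bytes are 5B 81 69 8A.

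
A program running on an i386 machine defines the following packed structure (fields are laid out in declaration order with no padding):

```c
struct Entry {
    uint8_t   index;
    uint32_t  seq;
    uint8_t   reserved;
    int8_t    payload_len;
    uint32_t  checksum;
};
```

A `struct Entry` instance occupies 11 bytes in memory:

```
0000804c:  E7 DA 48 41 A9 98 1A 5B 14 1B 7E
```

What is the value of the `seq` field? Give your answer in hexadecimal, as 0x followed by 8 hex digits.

`seq` follows `index` (1 byte), so it starts at byte offset 1 and occupies 4 bytes.
Bytes at offsets 1..4: DA 48 41 A9.
Little-endian stores the least-significant byte at the lowest address.
Reassemble most-significant byte first: A9 41 48 DA → 0xA94148DA.

0xA94148DA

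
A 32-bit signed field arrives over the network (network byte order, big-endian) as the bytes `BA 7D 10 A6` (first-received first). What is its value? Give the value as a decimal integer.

Big-endian: lowest address holds the most-significant byte.
The bytes are already most-significant first: 0xBA7D10A6.
Top bit is set, so as a signed 32-bit value this is 0xBA7D10A6 − 2^32 = -1166208858.

-1166208858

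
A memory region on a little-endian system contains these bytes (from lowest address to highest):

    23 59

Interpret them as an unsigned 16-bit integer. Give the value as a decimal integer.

Little-endian stores the least-significant byte at the lowest address.
Reassemble most-significant byte first: 59 23 → 0x5923.
0x5923 = 22819.

22819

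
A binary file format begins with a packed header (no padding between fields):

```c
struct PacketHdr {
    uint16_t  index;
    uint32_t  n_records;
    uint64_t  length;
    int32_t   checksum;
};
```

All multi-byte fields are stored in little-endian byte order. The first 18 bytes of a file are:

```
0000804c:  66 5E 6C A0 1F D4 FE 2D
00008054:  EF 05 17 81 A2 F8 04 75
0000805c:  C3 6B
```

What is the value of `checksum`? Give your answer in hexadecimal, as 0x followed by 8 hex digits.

`checksum` follows `index` (2 B), `n_records` (4 B), `length` (8 B), so it starts at offset 2 + 4 + 8 = 14 and occupies 4 bytes.
Bytes at offsets 14..17: 04 75 C3 6B.
In little-endian order the low byte comes first in memory.
Reassemble most-significant byte first: 6B C3 75 04 → 0x6BC37504.

0x6BC37504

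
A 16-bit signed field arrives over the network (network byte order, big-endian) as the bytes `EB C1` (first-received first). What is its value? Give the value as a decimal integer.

Big-endian: lowest address holds the most-significant byte.
The bytes are already most-significant first: 0xEBC1.
Top bit is set, so as a signed 16-bit value this is 0xEBC1 − 2^16 = -5183.

-5183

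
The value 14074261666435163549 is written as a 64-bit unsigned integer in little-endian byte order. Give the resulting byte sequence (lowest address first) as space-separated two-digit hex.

14074261666435163549 in hexadecimal, padded to 64 bits, is 0xC351D26ABFC3E59D.
Split into bytes (most-significant first): C3 51 D2 6A BF C3 E5 9D.
In little-endian order the low byte comes first in memory.
So at ascending addresses the bytes are 9D E5 C3 BF 6A D2 51 C3.

9D E5 C3 BF 6A D2 51 C3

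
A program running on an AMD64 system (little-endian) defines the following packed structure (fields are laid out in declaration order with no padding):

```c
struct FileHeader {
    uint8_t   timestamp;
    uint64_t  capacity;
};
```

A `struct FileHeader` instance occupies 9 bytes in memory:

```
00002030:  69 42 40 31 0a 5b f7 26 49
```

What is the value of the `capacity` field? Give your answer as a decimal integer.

5271172384268828738

`capacity` follows `timestamp` (1 byte), so it starts at byte offset 1 and occupies 8 bytes.
Bytes at offsets 1..8: 42 40 31 0A 5B F7 26 49.
In little-endian order the low byte comes first in memory.
Reassemble most-significant byte first: 49 26 F7 5B 0A 31 40 42 → 0x4926F75B0A314042.
0x4926F75B0A314042 = 5271172384268828738.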